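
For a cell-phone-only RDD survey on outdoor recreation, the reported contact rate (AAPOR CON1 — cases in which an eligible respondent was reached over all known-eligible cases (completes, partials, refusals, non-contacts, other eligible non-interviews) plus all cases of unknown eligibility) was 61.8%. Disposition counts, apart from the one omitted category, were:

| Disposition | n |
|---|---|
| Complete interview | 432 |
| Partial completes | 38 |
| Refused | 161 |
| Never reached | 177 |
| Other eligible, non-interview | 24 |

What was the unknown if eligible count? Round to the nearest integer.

Num = 432 + 38 + 161 + 24 = 655
CON1 = 655 / D = 0.618
D = 655 / 0.618 = 1059.9
Rest of base = 832
unknown if eligible = 1059.9 − 832 ≈ 228

228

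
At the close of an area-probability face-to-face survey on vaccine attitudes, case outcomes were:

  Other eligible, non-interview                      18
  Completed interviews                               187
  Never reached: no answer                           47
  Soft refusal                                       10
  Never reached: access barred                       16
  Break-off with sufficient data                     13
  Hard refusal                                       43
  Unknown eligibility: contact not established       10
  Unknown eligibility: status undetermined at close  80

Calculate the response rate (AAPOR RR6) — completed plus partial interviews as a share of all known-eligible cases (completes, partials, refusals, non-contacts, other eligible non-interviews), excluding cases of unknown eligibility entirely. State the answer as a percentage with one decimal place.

Refusals = 43 + 10 = 53
No answer / not reached = 47 + 16 = 63
Unknown if eligible = 10 + 80 = 90
Numerator = 187 + 13 = 200
Base = 187 + 13 + 53 + 63 + 18 = 334
RR6 = 200 / 334 = 0.5988

59.9%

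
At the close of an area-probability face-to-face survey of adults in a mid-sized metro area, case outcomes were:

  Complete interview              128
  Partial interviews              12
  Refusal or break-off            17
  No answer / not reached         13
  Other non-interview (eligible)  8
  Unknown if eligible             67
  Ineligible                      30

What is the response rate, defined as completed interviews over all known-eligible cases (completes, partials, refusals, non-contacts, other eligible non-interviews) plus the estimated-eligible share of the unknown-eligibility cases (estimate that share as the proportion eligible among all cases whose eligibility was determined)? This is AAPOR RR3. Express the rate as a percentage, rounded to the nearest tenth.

54.4%

Numerator: 128
Determined eligible: 128 + 12 + 17 + 13 + 8 = 178
e = 178 / (178 + 30) = 178 / 208 = 0.8558
e × U: 0.8558 × 67 = 57.34
Denominator: 178 + 57.34 = 235.34
RR3 = 128 / 235.34 = 0.5439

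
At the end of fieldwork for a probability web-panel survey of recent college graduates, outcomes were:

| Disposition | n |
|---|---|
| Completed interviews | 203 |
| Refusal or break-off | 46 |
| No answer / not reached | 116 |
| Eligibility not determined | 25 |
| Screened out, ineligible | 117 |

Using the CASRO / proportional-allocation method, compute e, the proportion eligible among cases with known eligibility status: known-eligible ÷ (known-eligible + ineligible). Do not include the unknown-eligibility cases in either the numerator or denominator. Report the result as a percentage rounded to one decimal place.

Known eligible → 203 + 46 + 116 = 365
e = 365 / (365 + 117) = 365 / 482 = 0.7573

75.7%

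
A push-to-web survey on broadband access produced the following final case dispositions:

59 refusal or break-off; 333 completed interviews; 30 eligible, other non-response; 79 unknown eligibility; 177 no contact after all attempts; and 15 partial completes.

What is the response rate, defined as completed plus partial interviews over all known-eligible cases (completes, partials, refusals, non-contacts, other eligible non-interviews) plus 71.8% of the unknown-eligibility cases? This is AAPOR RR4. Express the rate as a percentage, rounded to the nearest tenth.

51.9%

Num: 333 + 15 = 348
Determined eligible: 333 + 15 + 59 + 177 + 30 = 614
Estimated eligible among unknowns: 0.7180 × 79 = 56.72
Denominator: 614 + 56.72 = 670.72
RR4 = 348 / 670.72 = 0.5188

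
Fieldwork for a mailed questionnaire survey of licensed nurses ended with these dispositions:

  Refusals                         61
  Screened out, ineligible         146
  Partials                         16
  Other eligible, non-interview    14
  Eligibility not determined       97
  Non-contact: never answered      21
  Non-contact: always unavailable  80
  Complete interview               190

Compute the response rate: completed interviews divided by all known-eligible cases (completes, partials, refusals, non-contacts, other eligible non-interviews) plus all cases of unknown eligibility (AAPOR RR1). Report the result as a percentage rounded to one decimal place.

39.7%

Non-contacts = 21 + 80 = 101
Top = 190
Base = 190 + 16 + 61 + 101 + 14 + 97 = 479
RR1 = 190 / 479 = 0.3967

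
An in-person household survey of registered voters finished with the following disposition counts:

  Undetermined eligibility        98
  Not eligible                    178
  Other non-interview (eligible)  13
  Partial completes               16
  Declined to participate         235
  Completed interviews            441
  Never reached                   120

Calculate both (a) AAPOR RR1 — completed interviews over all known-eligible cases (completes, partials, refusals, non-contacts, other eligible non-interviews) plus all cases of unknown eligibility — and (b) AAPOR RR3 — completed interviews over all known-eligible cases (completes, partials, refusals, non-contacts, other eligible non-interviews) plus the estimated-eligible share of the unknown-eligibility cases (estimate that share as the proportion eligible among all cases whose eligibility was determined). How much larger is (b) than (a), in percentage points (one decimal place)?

Num = 441
Denominator = 441 + 16 + 235 + 120 + 13 + 98 = 923
RR1 = 441 / 923 = 0.4778
Known eligible = 441 + 16 + 235 + 120 + 13 = 825
e = 825 / (825 + 178) = 825 / 1003 = 0.8225
Eligible share of unknowns = 0.8225 × 98 = 80.61
Denominator = 825 + 80.61 = 905.61
RR3 = 441 / 905.61 = 0.4870
Difference = 48.70 − 47.78 = 0.92 percentage points

0.9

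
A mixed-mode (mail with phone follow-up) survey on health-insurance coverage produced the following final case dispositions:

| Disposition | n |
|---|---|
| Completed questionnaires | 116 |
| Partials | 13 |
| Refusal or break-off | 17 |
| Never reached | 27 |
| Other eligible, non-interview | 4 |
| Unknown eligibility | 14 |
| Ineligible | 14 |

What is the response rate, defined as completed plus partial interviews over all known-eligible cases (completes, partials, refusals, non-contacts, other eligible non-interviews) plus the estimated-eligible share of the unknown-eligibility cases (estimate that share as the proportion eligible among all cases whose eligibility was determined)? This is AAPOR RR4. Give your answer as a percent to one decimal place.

67.9%

Top = 116 + 13 = 129
Eligible (known) = 116 + 13 + 17 + 27 + 4 = 177
e = 177 / (177 + 14) = 177 / 191 = 0.9267
Eligible share of unknowns = 0.9267 × 14 = 12.97
Base = 177 + 12.97 = 189.97
RR4 = 129 / 189.97 = 0.6791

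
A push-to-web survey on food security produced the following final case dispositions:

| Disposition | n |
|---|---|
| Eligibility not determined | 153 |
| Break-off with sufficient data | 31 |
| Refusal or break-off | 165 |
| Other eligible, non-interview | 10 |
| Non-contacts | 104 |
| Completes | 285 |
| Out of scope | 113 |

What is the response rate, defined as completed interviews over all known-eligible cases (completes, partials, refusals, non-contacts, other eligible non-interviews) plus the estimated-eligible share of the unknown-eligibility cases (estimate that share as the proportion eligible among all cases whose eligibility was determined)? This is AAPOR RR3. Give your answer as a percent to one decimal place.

Top → 285
Known eligible → 285 + 31 + 165 + 104 + 10 = 595
e = 595 / (595 + 113) = 595 / 708 = 0.8404
e × U → 0.8404 × 153 = 128.58
Base → 595 + 128.58 = 723.58
RR3 = 285 / 723.58 = 0.3939

39.4%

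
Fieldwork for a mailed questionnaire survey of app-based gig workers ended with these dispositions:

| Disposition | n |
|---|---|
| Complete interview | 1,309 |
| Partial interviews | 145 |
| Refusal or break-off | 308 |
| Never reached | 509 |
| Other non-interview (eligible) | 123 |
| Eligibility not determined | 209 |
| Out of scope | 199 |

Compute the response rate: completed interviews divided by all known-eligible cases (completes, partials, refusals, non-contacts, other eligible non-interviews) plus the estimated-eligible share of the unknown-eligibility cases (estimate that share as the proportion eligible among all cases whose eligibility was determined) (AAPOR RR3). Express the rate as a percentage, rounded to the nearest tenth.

50.6%

Top → 1309
Known eligible → 1309 + 145 + 308 + 509 + 123 = 2394
e = 2394 / (2394 + 199) = 2394 / 2593 = 0.9233
Eligible share of unknowns → 0.9233 × 209 = 192.97
Base → 2394 + 192.97 = 2586.97
RR3 = 1309 / 2586.97 = 0.5060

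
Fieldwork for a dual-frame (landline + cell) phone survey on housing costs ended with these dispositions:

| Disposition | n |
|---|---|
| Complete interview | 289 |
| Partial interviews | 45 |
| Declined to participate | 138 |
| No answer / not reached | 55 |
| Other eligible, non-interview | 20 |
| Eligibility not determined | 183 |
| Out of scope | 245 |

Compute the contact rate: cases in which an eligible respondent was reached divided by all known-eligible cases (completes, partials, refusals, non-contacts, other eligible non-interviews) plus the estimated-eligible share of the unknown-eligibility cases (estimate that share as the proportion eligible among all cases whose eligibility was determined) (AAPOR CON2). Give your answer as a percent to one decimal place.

73.1%

Num → 289 + 45 + 138 + 20 = 492
Eligible (known) → 289 + 45 + 138 + 55 + 20 = 547
e = 547 / (547 + 245) = 547 / 792 = 0.6907
e × U → 0.6907 × 183 = 126.40
Denominator → 547 + 126.40 = 673.40
CON2 = 492 / 673.40 = 0.7306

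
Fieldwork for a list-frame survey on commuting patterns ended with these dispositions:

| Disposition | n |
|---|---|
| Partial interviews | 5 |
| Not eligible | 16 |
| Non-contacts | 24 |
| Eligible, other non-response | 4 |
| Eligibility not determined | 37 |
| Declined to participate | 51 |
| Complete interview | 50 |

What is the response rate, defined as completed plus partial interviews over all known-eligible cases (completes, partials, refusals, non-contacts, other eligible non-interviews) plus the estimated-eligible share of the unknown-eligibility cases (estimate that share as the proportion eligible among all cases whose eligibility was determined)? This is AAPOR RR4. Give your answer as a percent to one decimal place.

32.9%

Top → 50 + 5 = 55
Determined eligible → 50 + 5 + 51 + 24 + 4 = 134
e = 134 / (134 + 16) = 134 / 150 = 0.8933
e × U → 0.8933 × 37 = 33.05
Denominator → 134 + 33.05 = 167.05
RR4 = 55 / 167.05 = 0.3292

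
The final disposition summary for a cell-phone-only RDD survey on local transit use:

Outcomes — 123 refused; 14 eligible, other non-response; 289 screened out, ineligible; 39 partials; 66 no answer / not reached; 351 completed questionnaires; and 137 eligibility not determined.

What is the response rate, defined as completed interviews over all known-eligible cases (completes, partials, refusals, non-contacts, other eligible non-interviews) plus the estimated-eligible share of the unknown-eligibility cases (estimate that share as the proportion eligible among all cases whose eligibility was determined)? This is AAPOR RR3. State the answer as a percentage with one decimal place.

Num = 351
Known eligible = 351 + 39 + 123 + 66 + 14 = 593
e = 593 / (593 + 289) = 593 / 882 = 0.6723
e × U = 0.6723 × 137 = 92.11
Denominator = 593 + 92.11 = 685.11
RR3 = 351 / 685.11 = 0.5123

51.2%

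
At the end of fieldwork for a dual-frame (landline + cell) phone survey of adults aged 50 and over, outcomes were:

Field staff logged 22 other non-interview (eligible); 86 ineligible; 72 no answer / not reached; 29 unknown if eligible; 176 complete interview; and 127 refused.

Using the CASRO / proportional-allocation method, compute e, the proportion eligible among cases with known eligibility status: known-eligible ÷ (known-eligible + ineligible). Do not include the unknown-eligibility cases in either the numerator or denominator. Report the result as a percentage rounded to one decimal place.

82.2%

Known eligible: 176 + 127 + 72 + 22 = 397
e = 397 / (397 + 86) = 397 / 483 = 0.8219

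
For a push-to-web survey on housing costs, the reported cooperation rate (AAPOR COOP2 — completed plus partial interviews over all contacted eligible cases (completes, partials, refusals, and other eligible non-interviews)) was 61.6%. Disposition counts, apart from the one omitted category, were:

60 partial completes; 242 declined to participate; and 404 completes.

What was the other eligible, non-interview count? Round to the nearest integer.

Numerator: 404 + 60 = 464
COOP2 = 464 / D = 0.616
D = 464 / 0.616 = 753.2
Rest of base = 706
other eligible, non-interview = 753.2 − 706 ≈ 47

47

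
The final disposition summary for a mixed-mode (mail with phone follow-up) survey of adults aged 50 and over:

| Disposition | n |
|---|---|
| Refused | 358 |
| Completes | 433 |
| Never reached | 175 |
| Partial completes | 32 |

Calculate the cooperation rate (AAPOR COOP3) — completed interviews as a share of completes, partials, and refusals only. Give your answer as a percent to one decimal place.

Num → 433
Denominator → 433 + 32 + 358 = 823
COOP3 = 433 / 823 = 0.5261

52.6%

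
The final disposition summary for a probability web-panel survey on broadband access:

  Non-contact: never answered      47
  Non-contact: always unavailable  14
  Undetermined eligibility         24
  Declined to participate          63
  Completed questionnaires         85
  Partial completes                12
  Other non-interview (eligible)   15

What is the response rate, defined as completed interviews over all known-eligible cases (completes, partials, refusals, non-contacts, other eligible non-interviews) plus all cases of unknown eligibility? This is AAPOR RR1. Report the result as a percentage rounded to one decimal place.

32.7%

Non-contacts = 47 + 14 = 61
Num: 85
Denominator: 85 + 12 + 63 + 61 + 15 + 24 = 260
RR1 = 85 / 260 = 0.3269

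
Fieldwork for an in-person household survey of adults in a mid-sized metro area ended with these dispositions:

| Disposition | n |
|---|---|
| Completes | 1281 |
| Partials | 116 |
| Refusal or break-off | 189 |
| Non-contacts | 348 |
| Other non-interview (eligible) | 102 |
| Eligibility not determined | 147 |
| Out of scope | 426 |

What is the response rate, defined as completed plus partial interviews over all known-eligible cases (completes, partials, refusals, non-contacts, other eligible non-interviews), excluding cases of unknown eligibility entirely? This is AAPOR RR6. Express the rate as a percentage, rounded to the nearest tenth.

68.6%

Numerator → 1281 + 116 = 1397
Denominator → 1281 + 116 + 189 + 348 + 102 = 2036
RR6 = 1397 / 2036 = 0.6861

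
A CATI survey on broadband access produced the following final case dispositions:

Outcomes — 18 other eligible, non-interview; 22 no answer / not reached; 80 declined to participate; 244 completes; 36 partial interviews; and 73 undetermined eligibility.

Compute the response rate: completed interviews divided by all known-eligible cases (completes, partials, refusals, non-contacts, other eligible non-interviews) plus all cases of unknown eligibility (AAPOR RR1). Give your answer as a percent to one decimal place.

51.6%

Top → 244
Denominator → 244 + 36 + 80 + 22 + 18 + 73 = 473
RR1 = 244 / 473 = 0.5159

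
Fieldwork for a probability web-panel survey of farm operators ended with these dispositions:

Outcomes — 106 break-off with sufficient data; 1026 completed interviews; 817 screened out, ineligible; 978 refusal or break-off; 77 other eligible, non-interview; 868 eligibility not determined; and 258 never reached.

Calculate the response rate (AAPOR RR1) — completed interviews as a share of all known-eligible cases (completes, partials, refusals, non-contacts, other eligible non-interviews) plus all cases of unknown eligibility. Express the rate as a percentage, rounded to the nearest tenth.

Numerator = 1026
Base = 1026 + 106 + 978 + 258 + 77 + 868 = 3313
RR1 = 1026 / 3313 = 0.3097

31.0%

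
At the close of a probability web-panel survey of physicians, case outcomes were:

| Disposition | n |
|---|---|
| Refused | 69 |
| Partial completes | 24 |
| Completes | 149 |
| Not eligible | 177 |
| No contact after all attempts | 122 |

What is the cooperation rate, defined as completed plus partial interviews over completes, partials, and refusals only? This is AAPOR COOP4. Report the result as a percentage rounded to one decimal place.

71.5%

Top = 149 + 24 = 173
Denom = 149 + 24 + 69 = 242
COOP4 = 173 / 242 = 0.7149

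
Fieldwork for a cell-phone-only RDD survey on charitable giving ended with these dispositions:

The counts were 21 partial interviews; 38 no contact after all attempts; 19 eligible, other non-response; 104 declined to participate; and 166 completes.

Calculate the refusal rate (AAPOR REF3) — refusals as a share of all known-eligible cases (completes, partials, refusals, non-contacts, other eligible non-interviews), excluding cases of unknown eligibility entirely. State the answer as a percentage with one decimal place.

29.9%

Top → 104
Denominator → 166 + 21 + 104 + 38 + 19 = 348
REF3 = 104 / 348 = 0.2989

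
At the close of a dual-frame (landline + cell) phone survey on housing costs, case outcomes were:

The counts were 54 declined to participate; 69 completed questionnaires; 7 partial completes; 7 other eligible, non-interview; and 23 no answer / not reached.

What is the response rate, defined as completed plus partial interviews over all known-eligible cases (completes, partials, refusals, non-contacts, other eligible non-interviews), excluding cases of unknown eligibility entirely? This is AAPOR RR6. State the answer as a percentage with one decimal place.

Num = 69 + 7 = 76
Denominator = 69 + 7 + 54 + 23 + 7 = 160
RR6 = 76 / 160 = 0.4750

47.5%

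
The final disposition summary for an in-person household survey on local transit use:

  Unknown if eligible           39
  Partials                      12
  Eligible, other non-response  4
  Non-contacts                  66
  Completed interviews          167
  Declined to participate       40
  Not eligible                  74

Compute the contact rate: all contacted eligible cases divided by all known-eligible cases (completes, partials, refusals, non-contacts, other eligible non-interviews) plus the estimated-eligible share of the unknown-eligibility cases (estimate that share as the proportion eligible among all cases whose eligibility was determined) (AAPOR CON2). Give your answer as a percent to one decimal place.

Num → 167 + 12 + 40 + 4 = 223
Known eligible → 167 + 12 + 40 + 66 + 4 = 289
e = 289 / (289 + 74) = 289 / 363 = 0.7961
e × U → 0.7961 × 39 = 31.05
Base → 289 + 31.05 = 320.05
CON2 = 223 / 320.05 = 0.6968

69.7%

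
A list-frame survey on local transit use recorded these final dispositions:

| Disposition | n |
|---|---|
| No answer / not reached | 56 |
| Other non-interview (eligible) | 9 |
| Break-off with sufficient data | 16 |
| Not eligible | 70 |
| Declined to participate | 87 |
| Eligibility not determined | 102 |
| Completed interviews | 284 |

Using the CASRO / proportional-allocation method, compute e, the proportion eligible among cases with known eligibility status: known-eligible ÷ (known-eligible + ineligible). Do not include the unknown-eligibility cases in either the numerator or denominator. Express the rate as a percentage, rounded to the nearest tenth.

86.6%

Known eligible: 284 + 16 + 87 + 56 + 9 = 452
e = 452 / (452 + 70) = 452 / 522 = 0.8659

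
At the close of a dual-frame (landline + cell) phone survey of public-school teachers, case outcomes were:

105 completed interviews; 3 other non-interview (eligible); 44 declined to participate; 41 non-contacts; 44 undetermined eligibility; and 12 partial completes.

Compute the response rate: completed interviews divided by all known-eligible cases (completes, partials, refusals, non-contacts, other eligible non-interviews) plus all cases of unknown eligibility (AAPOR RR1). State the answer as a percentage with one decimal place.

42.2%

Numerator: 105
Denom: 105 + 12 + 44 + 41 + 3 + 44 = 249
RR1 = 105 / 249 = 0.4217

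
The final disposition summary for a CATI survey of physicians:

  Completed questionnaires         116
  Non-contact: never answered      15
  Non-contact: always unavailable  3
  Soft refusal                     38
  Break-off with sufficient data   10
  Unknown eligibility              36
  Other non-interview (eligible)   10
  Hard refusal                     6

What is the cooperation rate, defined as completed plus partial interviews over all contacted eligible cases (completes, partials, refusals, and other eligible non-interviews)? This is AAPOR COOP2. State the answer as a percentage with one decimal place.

Refused = 6 + 38 = 44
Never reached = 15 + 3 = 18
Num → 116 + 10 = 126
Denominator → 116 + 10 + 44 + 10 = 180
COOP2 = 126 / 180 = 0.7000

70.0%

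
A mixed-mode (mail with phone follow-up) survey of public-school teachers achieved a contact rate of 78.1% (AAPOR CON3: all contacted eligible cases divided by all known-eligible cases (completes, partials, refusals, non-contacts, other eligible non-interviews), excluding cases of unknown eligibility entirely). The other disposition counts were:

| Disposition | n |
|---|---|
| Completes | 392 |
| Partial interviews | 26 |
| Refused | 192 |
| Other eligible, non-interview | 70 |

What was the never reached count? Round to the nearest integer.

191

Top = 392 + 26 + 192 + 70 = 680
CON3 = 680 / D = 0.781
D = 680 / 0.781 = 870.7
Remaining denominator categories sum to 680
never reached = 870.7 − 680 ≈ 191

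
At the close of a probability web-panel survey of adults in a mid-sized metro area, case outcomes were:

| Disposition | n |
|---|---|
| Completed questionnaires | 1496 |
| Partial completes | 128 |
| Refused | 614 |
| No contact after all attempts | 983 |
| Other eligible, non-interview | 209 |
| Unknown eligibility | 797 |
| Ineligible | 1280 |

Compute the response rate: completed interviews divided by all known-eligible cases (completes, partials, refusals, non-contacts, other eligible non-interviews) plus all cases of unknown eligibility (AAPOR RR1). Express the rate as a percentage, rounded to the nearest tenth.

Num → 1496
Denominator → 1496 + 128 + 614 + 983 + 209 + 797 = 4227
RR1 = 1496 / 4227 = 0.3539

35.4%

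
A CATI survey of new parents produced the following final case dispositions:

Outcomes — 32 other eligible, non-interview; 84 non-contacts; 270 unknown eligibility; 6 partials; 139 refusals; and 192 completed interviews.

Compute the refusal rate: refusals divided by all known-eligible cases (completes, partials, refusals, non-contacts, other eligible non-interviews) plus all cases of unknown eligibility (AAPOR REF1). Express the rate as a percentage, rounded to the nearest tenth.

Top → 139
Denominator → 192 + 6 + 139 + 84 + 32 + 270 = 723
REF1 = 139 / 723 = 0.1923

19.2%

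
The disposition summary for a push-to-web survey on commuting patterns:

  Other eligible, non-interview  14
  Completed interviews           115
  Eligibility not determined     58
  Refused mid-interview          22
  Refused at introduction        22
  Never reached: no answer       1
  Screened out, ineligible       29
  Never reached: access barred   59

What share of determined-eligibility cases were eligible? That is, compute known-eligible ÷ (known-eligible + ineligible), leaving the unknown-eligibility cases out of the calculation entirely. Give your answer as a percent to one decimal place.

88.9%

Refusals = 22 + 22 = 44
Non-contacts = 1 + 59 = 60
Known eligible → 115 + 44 + 60 + 14 = 233
e = 233 / (233 + 29) = 233 / 262 = 0.8893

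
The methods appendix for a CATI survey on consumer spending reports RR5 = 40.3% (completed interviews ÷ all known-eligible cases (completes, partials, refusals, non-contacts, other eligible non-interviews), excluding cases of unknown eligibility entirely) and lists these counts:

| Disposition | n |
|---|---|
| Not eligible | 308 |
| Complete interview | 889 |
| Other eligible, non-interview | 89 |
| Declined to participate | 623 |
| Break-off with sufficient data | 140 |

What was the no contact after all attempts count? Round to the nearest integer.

RR5 = 889 / D = 0.403
D = 889 / 0.403 = 2206.0
Rest of base = 1741
no contact after all attempts = 2206.0 − 1741 ≈ 465

465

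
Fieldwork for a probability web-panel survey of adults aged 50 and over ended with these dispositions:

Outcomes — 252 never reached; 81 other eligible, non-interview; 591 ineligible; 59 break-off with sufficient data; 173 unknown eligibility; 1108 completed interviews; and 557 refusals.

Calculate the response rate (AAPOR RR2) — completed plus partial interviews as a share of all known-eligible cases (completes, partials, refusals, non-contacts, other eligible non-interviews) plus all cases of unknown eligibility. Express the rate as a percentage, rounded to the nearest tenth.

Numerator → 1108 + 59 = 1167
Base → 1108 + 59 + 557 + 252 + 81 + 173 = 2230
RR2 = 1167 / 2230 = 0.5233

52.3%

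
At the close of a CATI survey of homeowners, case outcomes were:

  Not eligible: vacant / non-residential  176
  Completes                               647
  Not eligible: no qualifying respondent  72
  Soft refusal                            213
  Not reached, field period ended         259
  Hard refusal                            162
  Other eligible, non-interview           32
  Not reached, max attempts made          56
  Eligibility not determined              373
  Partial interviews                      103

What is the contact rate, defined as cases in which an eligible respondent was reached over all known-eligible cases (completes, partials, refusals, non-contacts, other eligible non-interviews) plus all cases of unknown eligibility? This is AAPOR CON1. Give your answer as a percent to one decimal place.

Refusals = 162 + 213 = 375
No contact after all attempts = 259 + 56 = 315
Screened out, ineligible = 72 + 176 = 248
Numerator: 647 + 103 + 375 + 32 = 1157
Denom: 647 + 103 + 375 + 315 + 32 + 373 = 1845
CON1 = 1157 / 1845 = 0.6271

62.7%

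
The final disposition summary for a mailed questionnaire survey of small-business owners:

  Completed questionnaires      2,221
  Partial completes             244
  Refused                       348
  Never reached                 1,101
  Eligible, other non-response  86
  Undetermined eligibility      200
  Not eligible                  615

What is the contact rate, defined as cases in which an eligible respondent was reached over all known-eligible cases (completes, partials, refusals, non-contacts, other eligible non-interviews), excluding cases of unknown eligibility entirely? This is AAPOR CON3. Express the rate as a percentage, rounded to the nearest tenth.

72.5%

Top: 2221 + 244 + 348 + 86 = 2899
Denom: 2221 + 244 + 348 + 1101 + 86 = 4000
CON3 = 2899 / 4000 = 0.7248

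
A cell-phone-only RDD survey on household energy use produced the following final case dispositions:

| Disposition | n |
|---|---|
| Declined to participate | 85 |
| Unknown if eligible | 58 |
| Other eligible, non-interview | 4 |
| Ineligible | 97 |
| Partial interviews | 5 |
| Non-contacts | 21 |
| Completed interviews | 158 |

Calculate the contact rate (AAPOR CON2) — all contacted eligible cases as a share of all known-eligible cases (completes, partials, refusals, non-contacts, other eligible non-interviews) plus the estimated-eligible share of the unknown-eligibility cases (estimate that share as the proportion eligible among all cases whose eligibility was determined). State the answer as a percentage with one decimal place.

79.8%

Numerator → 158 + 5 + 85 + 4 = 252
Determined eligible → 158 + 5 + 85 + 21 + 4 = 273
e = 273 / (273 + 97) = 273 / 370 = 0.7378
Eligible share of unknowns → 0.7378 × 58 = 42.79
Denominator → 273 + 42.79 = 315.79
CON2 = 252 / 315.79 = 0.7980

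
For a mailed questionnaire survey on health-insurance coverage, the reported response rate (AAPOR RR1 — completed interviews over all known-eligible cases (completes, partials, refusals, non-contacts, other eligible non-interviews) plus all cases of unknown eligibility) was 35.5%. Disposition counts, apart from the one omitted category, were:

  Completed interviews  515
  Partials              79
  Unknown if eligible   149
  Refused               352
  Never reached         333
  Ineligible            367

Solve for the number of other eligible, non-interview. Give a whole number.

RR1 = 515 / D = 0.355
D = 515 / 0.355 = 1450.7
Other denominator terms total 1428
other eligible, non-interview = 1450.7 − 1428 ≈ 23

23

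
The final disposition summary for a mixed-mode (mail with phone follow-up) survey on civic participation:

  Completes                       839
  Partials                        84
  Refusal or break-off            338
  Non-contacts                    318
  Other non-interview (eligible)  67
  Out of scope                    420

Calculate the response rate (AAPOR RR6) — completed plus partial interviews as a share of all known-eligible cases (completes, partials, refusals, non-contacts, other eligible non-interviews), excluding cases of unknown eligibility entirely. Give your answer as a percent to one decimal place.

56.1%

Numerator: 839 + 84 = 923
Denominator: 839 + 84 + 338 + 318 + 67 = 1646
RR6 = 923 / 1646 = 0.5608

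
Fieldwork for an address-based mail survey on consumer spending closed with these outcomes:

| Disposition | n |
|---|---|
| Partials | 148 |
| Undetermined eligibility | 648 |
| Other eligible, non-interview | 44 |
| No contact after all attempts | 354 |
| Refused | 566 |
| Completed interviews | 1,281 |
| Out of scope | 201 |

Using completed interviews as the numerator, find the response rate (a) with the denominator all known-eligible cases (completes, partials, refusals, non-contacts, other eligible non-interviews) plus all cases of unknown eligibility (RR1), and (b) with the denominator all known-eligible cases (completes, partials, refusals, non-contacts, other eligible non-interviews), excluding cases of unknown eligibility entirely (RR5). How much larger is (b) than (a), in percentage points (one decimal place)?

Numerator: 1281
Denom: 1281 + 148 + 566 + 354 + 44 + 648 = 3041
RR1 = 1281 / 3041 = 0.4212
Denom: 1281 + 148 + 566 + 354 + 44 = 2393
RR5 = 1281 / 2393 = 0.5353
Difference = 53.53 − 42.12 = 11.41 percentage points

11.4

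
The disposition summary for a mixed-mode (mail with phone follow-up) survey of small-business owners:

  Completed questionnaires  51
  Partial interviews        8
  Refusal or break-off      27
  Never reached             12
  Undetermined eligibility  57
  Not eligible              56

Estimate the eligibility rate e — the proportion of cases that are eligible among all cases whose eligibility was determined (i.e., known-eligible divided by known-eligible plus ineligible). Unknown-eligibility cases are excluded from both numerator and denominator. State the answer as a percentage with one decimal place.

63.6%

Determined eligible = 51 + 8 + 27 + 12 = 98
e = 98 / (98 + 56) = 98 / 154 = 0.6364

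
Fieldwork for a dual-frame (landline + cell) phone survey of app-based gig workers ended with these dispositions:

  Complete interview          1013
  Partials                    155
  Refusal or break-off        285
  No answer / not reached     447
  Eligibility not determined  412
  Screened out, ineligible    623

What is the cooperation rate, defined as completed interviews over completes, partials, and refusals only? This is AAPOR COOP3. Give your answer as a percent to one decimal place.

69.7%

Num = 1013
Base = 1013 + 155 + 285 = 1453
COOP3 = 1013 / 1453 = 0.6972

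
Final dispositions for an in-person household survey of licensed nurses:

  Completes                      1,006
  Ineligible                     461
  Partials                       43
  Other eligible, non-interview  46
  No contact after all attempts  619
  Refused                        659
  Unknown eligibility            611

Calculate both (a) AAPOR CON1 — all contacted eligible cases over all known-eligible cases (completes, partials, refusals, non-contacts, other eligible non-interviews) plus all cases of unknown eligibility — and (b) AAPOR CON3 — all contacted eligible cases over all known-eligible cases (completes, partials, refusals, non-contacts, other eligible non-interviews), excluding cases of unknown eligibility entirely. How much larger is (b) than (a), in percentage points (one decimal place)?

Num → 1006 + 43 + 659 + 46 = 1754
Denom → 1006 + 43 + 659 + 619 + 46 + 611 = 2984
CON1 = 1754 / 2984 = 0.5878
Denom → 1006 + 43 + 659 + 619 + 46 = 2373
CON3 = 1754 / 2373 = 0.7391
Difference = 73.91 − 58.78 = 15.13 percentage points

15.1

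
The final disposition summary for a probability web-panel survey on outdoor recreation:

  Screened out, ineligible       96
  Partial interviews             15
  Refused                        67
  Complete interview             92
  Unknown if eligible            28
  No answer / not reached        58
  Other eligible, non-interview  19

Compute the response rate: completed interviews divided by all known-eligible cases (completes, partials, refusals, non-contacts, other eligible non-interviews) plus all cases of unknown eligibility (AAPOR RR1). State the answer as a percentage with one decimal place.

33.0%

Top → 92
Base → 92 + 15 + 67 + 58 + 19 + 28 = 279
RR1 = 92 / 279 = 0.3297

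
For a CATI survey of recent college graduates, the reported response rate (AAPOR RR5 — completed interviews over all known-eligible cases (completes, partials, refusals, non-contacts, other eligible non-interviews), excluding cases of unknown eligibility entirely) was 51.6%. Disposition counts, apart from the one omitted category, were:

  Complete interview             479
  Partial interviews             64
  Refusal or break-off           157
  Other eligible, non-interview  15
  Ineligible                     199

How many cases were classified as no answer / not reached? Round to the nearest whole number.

213

RR5 = 479 / D = 0.516
D = 479 / 0.516 = 928.3
Remaining denominator categories sum to 715
no answer / not reached = 928.3 − 715 ≈ 213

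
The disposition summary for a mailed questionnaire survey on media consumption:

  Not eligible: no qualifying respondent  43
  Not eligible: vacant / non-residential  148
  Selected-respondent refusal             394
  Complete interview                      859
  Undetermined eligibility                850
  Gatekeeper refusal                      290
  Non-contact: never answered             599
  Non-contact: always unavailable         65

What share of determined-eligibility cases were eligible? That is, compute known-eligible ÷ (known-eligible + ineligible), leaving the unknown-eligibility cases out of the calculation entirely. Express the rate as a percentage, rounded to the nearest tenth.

92.0%

Refused = 290 + 394 = 684
Never reached = 599 + 65 = 664
Out of scope = 43 + 148 = 191
Known eligible → 859 + 684 + 664 = 2207
e = 2207 / (2207 + 191) = 2207 / 2398 = 0.9204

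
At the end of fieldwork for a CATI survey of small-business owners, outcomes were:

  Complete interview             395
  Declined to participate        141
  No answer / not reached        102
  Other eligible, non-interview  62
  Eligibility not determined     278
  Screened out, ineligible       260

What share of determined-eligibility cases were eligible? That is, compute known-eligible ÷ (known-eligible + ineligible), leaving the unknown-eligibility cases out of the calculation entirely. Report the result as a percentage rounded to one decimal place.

Known eligible: 395 + 141 + 102 + 62 = 700
e = 700 / (700 + 260) = 700 / 960 = 0.7292

72.9%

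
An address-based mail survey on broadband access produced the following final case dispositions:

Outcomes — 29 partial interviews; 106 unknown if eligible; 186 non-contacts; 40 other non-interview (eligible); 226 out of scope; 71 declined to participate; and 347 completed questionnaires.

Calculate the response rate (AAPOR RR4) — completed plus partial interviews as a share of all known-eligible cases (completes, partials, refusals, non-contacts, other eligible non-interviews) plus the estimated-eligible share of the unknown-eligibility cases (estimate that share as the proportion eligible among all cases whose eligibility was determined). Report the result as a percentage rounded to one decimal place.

Top: 347 + 29 = 376
Determined eligible: 347 + 29 + 71 + 186 + 40 = 673
e = 673 / (673 + 226) = 673 / 899 = 0.7486
e × U: 0.7486 × 106 = 79.35
Denominator: 673 + 79.35 = 752.35
RR4 = 376 / 752.35 = 0.4998

50.0%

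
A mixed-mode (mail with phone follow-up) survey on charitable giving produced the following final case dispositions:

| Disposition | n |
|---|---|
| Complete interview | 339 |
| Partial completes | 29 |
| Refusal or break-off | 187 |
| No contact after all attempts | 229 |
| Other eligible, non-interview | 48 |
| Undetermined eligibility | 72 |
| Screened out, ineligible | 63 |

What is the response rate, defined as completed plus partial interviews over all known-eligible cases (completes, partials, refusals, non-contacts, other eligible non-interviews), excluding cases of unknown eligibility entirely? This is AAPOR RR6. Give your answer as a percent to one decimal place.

44.2%

Top: 339 + 29 = 368
Denom: 339 + 29 + 187 + 229 + 48 = 832
RR6 = 368 / 832 = 0.4423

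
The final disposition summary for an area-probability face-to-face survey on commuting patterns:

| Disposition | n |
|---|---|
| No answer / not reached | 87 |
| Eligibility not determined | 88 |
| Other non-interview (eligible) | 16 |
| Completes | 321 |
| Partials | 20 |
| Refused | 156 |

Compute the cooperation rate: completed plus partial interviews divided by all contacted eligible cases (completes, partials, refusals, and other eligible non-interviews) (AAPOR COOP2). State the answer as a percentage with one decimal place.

66.5%

Top: 321 + 20 = 341
Denom: 321 + 20 + 156 + 16 = 513
COOP2 = 341 / 513 = 0.6647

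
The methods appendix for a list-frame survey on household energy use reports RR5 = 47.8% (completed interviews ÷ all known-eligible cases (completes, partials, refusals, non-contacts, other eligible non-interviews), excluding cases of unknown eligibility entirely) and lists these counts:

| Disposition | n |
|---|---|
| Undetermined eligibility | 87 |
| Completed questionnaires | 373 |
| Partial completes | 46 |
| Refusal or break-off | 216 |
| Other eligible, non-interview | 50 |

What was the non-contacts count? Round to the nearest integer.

95

RR5 = 373 / D = 0.478
D = 373 / 0.478 = 780.3
Other denominator terms total 685
non-contacts = 780.3 − 685 ≈ 95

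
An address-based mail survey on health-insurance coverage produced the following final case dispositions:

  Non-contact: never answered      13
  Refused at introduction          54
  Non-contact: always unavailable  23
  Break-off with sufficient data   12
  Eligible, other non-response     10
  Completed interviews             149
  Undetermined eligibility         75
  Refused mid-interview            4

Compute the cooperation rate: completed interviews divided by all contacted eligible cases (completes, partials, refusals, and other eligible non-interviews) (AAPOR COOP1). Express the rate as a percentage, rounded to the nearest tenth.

65.1%

Refusals = 54 + 4 = 58
Non-contacts = 13 + 23 = 36
Top → 149
Denom → 149 + 12 + 58 + 10 = 229
COOP1 = 149 / 229 = 0.6507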